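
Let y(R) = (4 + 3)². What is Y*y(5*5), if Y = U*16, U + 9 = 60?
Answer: 39984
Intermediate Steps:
U = 51 (U = -9 + 60 = 51)
y(R) = 49 (y(R) = 7² = 49)
Y = 816 (Y = 51*16 = 816)
Y*y(5*5) = 816*49 = 39984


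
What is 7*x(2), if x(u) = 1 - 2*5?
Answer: -63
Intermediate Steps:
x(u) = -9 (x(u) = 1 - 10 = -9)
7*x(2) = 7*(-9) = -63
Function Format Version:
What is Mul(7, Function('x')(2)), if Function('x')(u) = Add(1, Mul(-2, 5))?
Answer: -63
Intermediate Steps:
Function('x')(u) = -9 (Function('x')(u) = Add(1, -10) = -9)
Mul(7, Function('x')(2)) = Mul(7, -9) = -63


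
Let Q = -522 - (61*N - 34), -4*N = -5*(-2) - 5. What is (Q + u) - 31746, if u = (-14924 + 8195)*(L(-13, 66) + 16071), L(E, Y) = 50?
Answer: -434041467/4 ≈ -1.0851e+8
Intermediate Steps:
N = -5/4 (N = -(-5*(-2) - 5)/4 = -(10 - 5)/4 = -¼*5 = -5/4 ≈ -1.2500)
u = -108478209 (u = (-14924 + 8195)*(50 + 16071) = -6729*16121 = -108478209)
Q = -1647/4 (Q = -522 - (61*(-5/4) - 34) = -522 - (-305/4 - 34) = -522 - 1*(-441/4) = -522 + 441/4 = -1647/4 ≈ -411.75)
(Q + u) - 31746 = (-1647/4 - 108478209) - 31746 = -433914483/4 - 31746 = -434041467/4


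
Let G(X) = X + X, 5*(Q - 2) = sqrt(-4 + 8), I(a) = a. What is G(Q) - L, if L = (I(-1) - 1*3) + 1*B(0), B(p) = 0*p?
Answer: 44/5 ≈ 8.8000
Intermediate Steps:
B(p) = 0
Q = 12/5 (Q = 2 + sqrt(-4 + 8)/5 = 2 + sqrt(4)/5 = 2 + (1/5)*2 = 2 + 2/5 = 12/5 ≈ 2.4000)
G(X) = 2*X
L = -4 (L = (-1 - 1*3) + 1*0 = (-1 - 3) + 0 = -4 + 0 = -4)
G(Q) - L = 2*(12/5) - 1*(-4) = 24/5 + 4 = 44/5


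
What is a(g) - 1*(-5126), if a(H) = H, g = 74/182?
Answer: 466503/91 ≈ 5126.4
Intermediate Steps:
g = 37/91 (g = 74*(1/182) = 37/91 ≈ 0.40659)
a(g) - 1*(-5126) = 37/91 - 1*(-5126) = 37/91 + 5126 = 466503/91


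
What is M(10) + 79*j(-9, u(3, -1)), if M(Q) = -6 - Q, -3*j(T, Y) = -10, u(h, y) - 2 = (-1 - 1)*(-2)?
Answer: 742/3 ≈ 247.33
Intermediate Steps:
u(h, y) = 6 (u(h, y) = 2 + (-1 - 1)*(-2) = 2 - 2*(-2) = 2 + 4 = 6)
j(T, Y) = 10/3 (j(T, Y) = -⅓*(-10) = 10/3)
M(10) + 79*j(-9, u(3, -1)) = (-6 - 1*10) + 79*(10/3) = (-6 - 10) + 790/3 = -16 + 790/3 = 742/3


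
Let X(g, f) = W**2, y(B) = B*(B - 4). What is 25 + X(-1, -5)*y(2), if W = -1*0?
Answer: 25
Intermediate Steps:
W = 0
y(B) = B*(-4 + B)
X(g, f) = 0 (X(g, f) = 0**2 = 0)
25 + X(-1, -5)*y(2) = 25 + 0*(2*(-4 + 2)) = 25 + 0*(2*(-2)) = 25 + 0*(-4) = 25 + 0 = 25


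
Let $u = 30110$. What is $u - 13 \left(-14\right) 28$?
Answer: $35206$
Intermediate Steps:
$u - 13 \left(-14\right) 28 = 30110 - 13 \left(-14\right) 28 = 30110 - \left(-182\right) 28 = 30110 - -5096 = 30110 + 5096 = 35206$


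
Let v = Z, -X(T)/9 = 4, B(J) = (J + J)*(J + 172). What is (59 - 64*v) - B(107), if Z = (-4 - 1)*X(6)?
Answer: -71167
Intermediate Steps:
B(J) = 2*J*(172 + J) (B(J) = (2*J)*(172 + J) = 2*J*(172 + J))
X(T) = -36 (X(T) = -9*4 = -36)
Z = 180 (Z = (-4 - 1)*(-36) = -5*(-36) = 180)
v = 180
(59 - 64*v) - B(107) = (59 - 64*180) - 2*107*(172 + 107) = (59 - 11520) - 2*107*279 = -11461 - 1*59706 = -11461 - 59706 = -71167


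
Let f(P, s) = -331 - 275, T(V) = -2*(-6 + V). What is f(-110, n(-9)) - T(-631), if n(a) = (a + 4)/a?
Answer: -1880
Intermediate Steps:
n(a) = (4 + a)/a
T(V) = 12 - 2*V
f(P, s) = -606
f(-110, n(-9)) - T(-631) = -606 - (12 - 2*(-631)) = -606 - (12 + 1262) = -606 - 1*1274 = -606 - 1274 = -1880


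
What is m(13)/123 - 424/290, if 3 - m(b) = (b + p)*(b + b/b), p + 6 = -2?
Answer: -35791/17835 ≈ -2.0068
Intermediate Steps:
p = -8 (p = -6 - 2 = -8)
m(b) = 3 - (1 + b)*(-8 + b) (m(b) = 3 - (b - 8)*(b + b/b) = 3 - (-8 + b)*(b + 1) = 3 - (-8 + b)*(1 + b) = 3 - (1 + b)*(-8 + b))
m(13)/123 - 424/290 = (11 - 1*13**2 + 7*13)/123 - 424/290 = (11 - 1*169 + 91)*(1/123) - 424*1/290 = (11 - 169 + 91)*(1/123) - 212/145 = -67*1/123 - 212/145 = -67/123 - 212/145 = -35791/17835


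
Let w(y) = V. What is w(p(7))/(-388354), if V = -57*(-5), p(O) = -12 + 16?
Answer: -285/388354 ≈ -0.00073387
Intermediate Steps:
p(O) = 4
V = 285
w(y) = 285
w(p(7))/(-388354) = 285/(-388354) = 285*(-1/388354) = -285/388354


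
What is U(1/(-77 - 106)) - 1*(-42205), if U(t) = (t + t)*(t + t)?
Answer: 1413403249/33489 ≈ 42205.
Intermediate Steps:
U(t) = 4*t² (U(t) = (2*t)*(2*t) = 4*t²)
U(1/(-77 - 106)) - 1*(-42205) = 4*(1/(-77 - 106))² - 1*(-42205) = 4*(1/(-183))² + 42205 = 4*(-1/183)² + 42205 = 4*(1/33489) + 42205 = 4/33489 + 42205 = 1413403249/33489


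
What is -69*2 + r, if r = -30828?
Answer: -30966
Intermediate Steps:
-69*2 + r = -69*2 - 30828 = -138 - 30828 = -30966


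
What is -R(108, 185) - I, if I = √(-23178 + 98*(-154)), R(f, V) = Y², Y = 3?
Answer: -9 - I*√38270 ≈ -9.0 - 195.63*I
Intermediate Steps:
R(f, V) = 9 (R(f, V) = 3² = 9)
I = I*√38270 (I = √(-23178 - 15092) = √(-38270) = I*√38270 ≈ 195.63*I)
-R(108, 185) - I = -1*9 - I*√38270 = -9 - I*√38270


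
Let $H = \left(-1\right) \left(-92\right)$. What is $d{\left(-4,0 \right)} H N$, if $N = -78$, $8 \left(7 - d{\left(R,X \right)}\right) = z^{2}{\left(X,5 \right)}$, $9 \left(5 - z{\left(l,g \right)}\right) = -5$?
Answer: $- \frac{608764}{27} \approx -22547.0$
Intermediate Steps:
$H = 92$
$z{\left(l,g \right)} = \frac{50}{9}$ ($z{\left(l,g \right)} = 5 - - \frac{5}{9} = 5 + \frac{5}{9} = \frac{50}{9}$)
$d{\left(R,X \right)} = \frac{509}{162}$ ($d{\left(R,X \right)} = 7 - \frac{\left(\frac{50}{9}\right)^{2}}{8} = 7 - \frac{625}{162} = \frac{509}{162}$)
$d{\left(-4,0 \right)} H N = \frac{509}{162} \cdot 92 \left(-78\right) = \frac{23414}{81} \left(-78\right) = - \frac{608764}{27}$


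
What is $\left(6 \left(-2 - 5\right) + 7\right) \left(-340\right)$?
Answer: $11900$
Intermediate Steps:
$\left(6 \left(-2 - 5\right) + 7\right) \left(-340\right) = \left(6 \left(-7\right) + 7\right) \left(-340\right) = \left(-42 + 7\right) \left(-340\right) = \left(-35\right) \left(-340\right) = 11900$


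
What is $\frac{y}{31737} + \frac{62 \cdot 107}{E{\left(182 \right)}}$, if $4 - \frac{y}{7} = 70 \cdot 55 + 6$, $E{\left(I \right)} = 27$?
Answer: $\frac{69938410}{285633} \approx 244.85$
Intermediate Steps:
$y = -26964$ ($y = 28 - 7 \left(70 \cdot 55 + 6\right) = 28 - 7 \left(3850 + 6\right) = 28 - 26992 = -26964$)
$\frac{y}{31737} + \frac{62 \cdot 107}{E{\left(182 \right)}} = - \frac{26964}{31737} + \frac{62 \cdot 107}{27} = \left(-26964\right) \frac{1}{31737} + 6634 \cdot \frac{1}{27} = - \frac{8988}{10579} + \frac{6634}{27} = \frac{69938410}{285633}$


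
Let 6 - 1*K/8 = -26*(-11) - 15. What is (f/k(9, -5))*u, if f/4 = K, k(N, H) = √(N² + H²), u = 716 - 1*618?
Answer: -7840*√106 ≈ -80718.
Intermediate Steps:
K = -2120 (K = 48 - 8*(-26*(-11) - 15) = 48 - 8*(286 - 15) = 48 - 8*271 = 48 - 2168 = -2120)
u = 98 (u = 716 - 618 = 98)
k(N, H) = √(H² + N²)
f = -8480 (f = 4*(-2120) = -8480)
(f/k(9, -5))*u = -8480/√((-5)² + 9²)*98 = -8480/√(25 + 81)*98 = -8480*√106/106*98 = -80*√106*98 = -7840*√106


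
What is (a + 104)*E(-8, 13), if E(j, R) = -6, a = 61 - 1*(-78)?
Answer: -1458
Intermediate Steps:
a = 139 (a = 61 + 78 = 139)
(a + 104)*E(-8, 13) = (139 + 104)*(-6) = 243*(-6) = -1458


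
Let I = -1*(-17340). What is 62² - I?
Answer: -13496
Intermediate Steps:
I = 17340
62² - I = 62² - 1*17340 = 3844 - 17340 = -13496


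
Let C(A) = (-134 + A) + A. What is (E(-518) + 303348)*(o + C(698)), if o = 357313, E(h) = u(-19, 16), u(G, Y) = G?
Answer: 108766196175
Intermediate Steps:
E(h) = -19
C(A) = -134 + 2*A
(E(-518) + 303348)*(o + C(698)) = (-19 + 303348)*(357313 + (-134 + 2*698)) = 303329*(357313 + (-134 + 1396)) = 303329*(357313 + 1262) = 303329*358575 = 108766196175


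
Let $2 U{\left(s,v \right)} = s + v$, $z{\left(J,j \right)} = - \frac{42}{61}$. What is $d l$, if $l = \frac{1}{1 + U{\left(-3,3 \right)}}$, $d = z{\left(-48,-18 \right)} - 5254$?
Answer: $- \frac{320536}{61} \approx -5254.7$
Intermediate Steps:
$z{\left(J,j \right)} = - \frac{42}{61}$ ($z{\left(J,j \right)} = \left(-42\right) \frac{1}{61} = - \frac{42}{61}$)
$d = - \frac{320536}{61}$ ($d = - \frac{42}{61} - 5254 = - \frac{320536}{61} \approx -5254.7$)
$U{\left(s,v \right)} = \frac{s}{2} + \frac{v}{2}$ ($U{\left(s,v \right)} = \frac{s + v}{2} = \frac{s}{2} + \frac{v}{2}$)
$l = 1$ ($l = \frac{1}{1 + \left(\frac{1}{2} \left(-3\right) + \frac{1}{2} \cdot 3\right)} = \frac{1}{1 + \left(- \frac{3}{2} + \frac{3}{2}\right)} = \frac{1}{1 + 0} = 1^{-1} = 1$)
$d l = \left(- \frac{320536}{61}\right) 1 = - \frac{320536}{61}$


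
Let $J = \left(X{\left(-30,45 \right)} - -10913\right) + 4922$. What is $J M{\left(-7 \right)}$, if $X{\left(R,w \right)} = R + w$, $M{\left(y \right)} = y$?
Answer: $-110950$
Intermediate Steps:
$J = 15850$ ($J = \left(\left(-30 + 45\right) - -10913\right) + 4922 = \left(15 + 10913\right) + 4922 = 10928 + 4922 = 15850$)
$J M{\left(-7 \right)} = 15850 \left(-7\right) = -110950$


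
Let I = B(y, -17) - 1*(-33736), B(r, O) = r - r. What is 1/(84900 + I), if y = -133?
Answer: 1/118636 ≈ 8.4291e-6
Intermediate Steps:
B(r, O) = 0
I = 33736 (I = 0 - 1*(-33736) = 0 + 33736 = 33736)
1/(84900 + I) = 1/(84900 + 33736) = 1/118636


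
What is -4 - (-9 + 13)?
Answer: -8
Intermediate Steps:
-4 - (-9 + 13) = -4 - 1*4 = -4 - 4 = -8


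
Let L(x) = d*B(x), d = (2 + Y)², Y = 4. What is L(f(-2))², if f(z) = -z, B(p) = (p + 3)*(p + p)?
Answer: 518400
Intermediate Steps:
B(p) = 2*p*(3 + p) (B(p) = (3 + p)*(2*p) = 2*p*(3 + p))
d = 36 (d = (2 + 4)² = 6² = 36)
L(x) = 72*x*(3 + x) (L(x) = 36*(2*x*(3 + x)) = 72*x*(3 + x))
L(f(-2))² = (72*(-1*(-2))*(3 - 1*(-2)))² = (72*2*(3 + 2))² = (72*2*5)² = 720² = 518400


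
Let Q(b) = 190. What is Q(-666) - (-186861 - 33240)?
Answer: 220291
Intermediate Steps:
Q(-666) - (-186861 - 33240) = 190 - (-186861 - 33240) = 190 - 1*(-220101) = 190 + 220101 = 220291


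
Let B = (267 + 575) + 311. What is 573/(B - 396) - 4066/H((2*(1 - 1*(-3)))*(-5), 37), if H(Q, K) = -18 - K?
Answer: 3109477/41635 ≈ 74.684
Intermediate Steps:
B = 1153 (B = 842 + 311 = 1153)
573/(B - 396) - 4066/H((2*(1 - 1*(-3)))*(-5), 37) = 573/(1153 - 396) - 4066/(-18 - 1*37) = 573/757 - 4066/(-18 - 37) = 573*(1/757) - 4066/(-55) = 573/757 - 4066*(-1/55) = 573/757 + 4066/55 = 3109477/41635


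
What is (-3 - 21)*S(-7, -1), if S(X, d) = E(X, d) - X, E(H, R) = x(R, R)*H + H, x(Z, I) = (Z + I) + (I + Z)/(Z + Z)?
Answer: -168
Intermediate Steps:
x(Z, I) = I + Z + (I + Z)/(2*Z) (x(Z, I) = (I + Z) + (I + Z)/((2*Z)) = (I + Z) + (I + Z)*(1/(2*Z)) = (I + Z) + (I + Z)/(2*Z) = I + Z + (I + Z)/(2*Z))
E(H, R) = H + H*(1 + 2*R) (E(H, R) = (½ + R + R + R/(2*R))*H + H = (½ + R + R + ½)*H + H = (1 + 2*R)*H + H = H*(1 + 2*R) + H = H + H*(1 + 2*R))
S(X, d) = -X + 2*X*(1 + d) (S(X, d) = 2*X*(1 + d) - X = -X + 2*X*(1 + d))
(-3 - 21)*S(-7, -1) = (-3 - 21)*(-7*(1 + 2*(-1))) = -(-168)*(1 - 2) = -(-168)*(-1) = -24*7 = -168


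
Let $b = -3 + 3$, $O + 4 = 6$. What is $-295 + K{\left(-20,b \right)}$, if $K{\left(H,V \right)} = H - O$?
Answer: $-317$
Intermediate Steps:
$O = 2$ ($O = -4 + 6 = 2$)
$b = 0$
$K{\left(H,V \right)} = -2 + H$ ($K{\left(H,V \right)} = H - 2 = -2 + H$)
$-295 + K{\left(-20,b \right)} = -295 - 22 = -317$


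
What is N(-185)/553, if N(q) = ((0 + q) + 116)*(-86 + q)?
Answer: 18699/553 ≈ 33.814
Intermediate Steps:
N(q) = (-86 + q)*(116 + q) (N(q) = (q + 116)*(-86 + q) = (116 + q)*(-86 + q) = (-86 + q)*(116 + q))
N(-185)/553 = (-9976 + (-185)² + 30*(-185))/553 = (-9976 + 34225 - 5550)*(1/553) = 18699*(1/553) = 18699/553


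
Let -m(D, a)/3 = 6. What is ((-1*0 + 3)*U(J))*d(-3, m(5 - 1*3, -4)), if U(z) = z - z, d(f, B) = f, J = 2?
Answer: 0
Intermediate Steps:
m(D, a) = -18 (m(D, a) = -3*6 = -18)
U(z) = 0
((-1*0 + 3)*U(J))*d(-3, m(5 - 1*3, -4)) = ((-1*0 + 3)*0)*(-3) = ((0 + 3)*0)*(-3) = (3*0)*(-3) = 0*(-3) = 0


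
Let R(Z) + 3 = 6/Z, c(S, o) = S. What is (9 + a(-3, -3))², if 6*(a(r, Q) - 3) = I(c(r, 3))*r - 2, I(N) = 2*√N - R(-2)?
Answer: 649/9 - 52*I*√3/3 ≈ 72.111 - 30.022*I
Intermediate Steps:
R(Z) = -3 + 6/Z
I(N) = 6 + 2*√N (I(N) = 2*√N - (-3 + 6/(-2)) = 2*√N - (-3 + 6*(-½)) = 2*√N - (-3 - 3) = 2*√N - 1*(-6) = 2*√N + 6 = 6 + 2*√N)
a(r, Q) = 8/3 + r*(6 + 2*√r)/6 (a(r, Q) = 3 + ((6 + 2*√r)*r - 2)/6 = 3 + (r*(6 + 2*√r) - 2)/6 = 3 + (-2 + r*(6 + 2*√r))/6 = 3 + (-⅓ + r*(6 + 2*√r)/6) = 8/3 + r*(6 + 2*√r)/6)
(9 + a(-3, -3))² = (9 + (8/3 + (⅓)*(-3)*(3 + √(-3))))² = (9 + (8/3 + (⅓)*(-3)*(3 + I*√3)))² = (9 + (8/3 + (-3 - I*√3)))² = (9 + (-⅓ - I*√3))² = (26/3 - I*√3)²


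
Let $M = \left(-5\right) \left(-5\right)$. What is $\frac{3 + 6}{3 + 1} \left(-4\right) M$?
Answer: $-225$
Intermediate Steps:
$M = 25$
$\frac{3 + 6}{3 + 1} \left(-4\right) M = \frac{3 + 6}{3 + 1} \left(-4\right) 25 = \frac{9}{4} \left(-4\right) 25 = \left(-9\right) 25 = -225$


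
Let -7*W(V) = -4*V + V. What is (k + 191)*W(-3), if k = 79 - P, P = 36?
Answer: -2106/7 ≈ -300.86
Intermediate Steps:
W(V) = 3*V/7 (W(V) = -(-4*V + V)/7 = -(-3)*V/7 = 3*V/7)
k = 43 (k = 79 - 1*36 = 79 - 36 = 43)
(k + 191)*W(-3) = (43 + 191)*((3/7)*(-3)) = 234*(-9/7) = -2106/7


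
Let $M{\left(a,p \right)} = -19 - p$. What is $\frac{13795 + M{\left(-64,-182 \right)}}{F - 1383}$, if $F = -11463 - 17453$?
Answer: $- \frac{13958}{30299} \approx -0.46068$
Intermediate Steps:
$F = -28916$ ($F = -11463 - 17453 = -28916$)
$\frac{13795 + M{\left(-64,-182 \right)}}{F - 1383} = \frac{13795 - -163}{-28916 - 1383} = \frac{13795 + \left(-19 + 182\right)}{-30299} = \left(13795 + 163\right) \left(- \frac{1}{30299}\right) = 13958 \left(- \frac{1}{30299}\right) = - \frac{13958}{30299}$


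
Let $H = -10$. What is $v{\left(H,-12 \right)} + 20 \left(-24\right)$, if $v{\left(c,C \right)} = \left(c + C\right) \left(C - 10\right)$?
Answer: $4$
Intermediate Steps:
$v{\left(c,C \right)} = \left(-10 + C\right) \left(C + c\right)$ ($v{\left(c,C \right)} = \left(C + c\right) \left(-10 + C\right) = \left(-10 + C\right) \left(C + c\right)$)
$v{\left(H,-12 \right)} + 20 \left(-24\right) = \left(\left(-12\right)^{2} - -120 - -100 - -120\right) + 20 \left(-24\right) = \left(144 + 120 + 100 + 120\right) - 480 = 484 - 480 = 4$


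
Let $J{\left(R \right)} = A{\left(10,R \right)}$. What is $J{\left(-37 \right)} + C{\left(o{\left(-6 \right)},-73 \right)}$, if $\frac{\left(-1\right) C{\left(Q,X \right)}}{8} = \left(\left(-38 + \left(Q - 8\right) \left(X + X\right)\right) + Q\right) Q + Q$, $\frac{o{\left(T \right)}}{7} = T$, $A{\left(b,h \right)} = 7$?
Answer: $2426263$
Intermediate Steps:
$o{\left(T \right)} = 7 T$
$J{\left(R \right)} = 7$
$C{\left(Q,X \right)} = - 8 Q - 8 Q \left(-38 + Q + 2 X \left(-8 + Q\right)\right)$ ($C{\left(Q,X \right)} = - 8 \left(\left(\left(-38 + \left(Q - 8\right) \left(X + X\right)\right) + Q\right) Q + Q\right) = - 8 \left(\left(\left(-38 + \left(-8 + Q\right) 2 X\right) + Q\right) Q + Q\right) = - 8 \left(\left(\left(-38 + 2 X \left(-8 + Q\right)\right) + Q\right) Q + Q\right) = - 8 \left(\left(-38 + Q + 2 X \left(-8 + Q\right)\right) Q + Q\right) = - 8 \left(Q \left(-38 + Q + 2 X \left(-8 + Q\right)\right) + Q\right) = - 8 \left(Q + Q \left(-38 + Q + 2 X \left(-8 + Q\right)\right)\right) = - 8 Q - 8 Q \left(-38 + Q + 2 X \left(-8 + Q\right)\right)$)
$J{\left(-37 \right)} + C{\left(o{\left(-6 \right)},-73 \right)} = 7 + 8 \cdot 7 \left(-6\right) \left(37 - 7 \left(-6\right) + 16 \left(-73\right) - 2 \cdot 7 \left(-6\right) \left(-73\right)\right) = 7 + 8 \left(-42\right) \left(37 - -42 - 1168 - \left(-84\right) \left(-73\right)\right) = 7 + 8 \left(-42\right) \left(37 + 42 - 1168 - 6132\right) = 7 + 8 \left(-42\right) \left(-7221\right) = 7 + 2426256 = 2426263$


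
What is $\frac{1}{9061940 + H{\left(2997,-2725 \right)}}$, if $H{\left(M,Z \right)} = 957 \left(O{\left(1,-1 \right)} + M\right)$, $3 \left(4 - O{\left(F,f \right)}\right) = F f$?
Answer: $\frac{1}{11934216} \approx 8.3793 \cdot 10^{-8}$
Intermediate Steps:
$O{\left(F,f \right)} = 4 - \frac{F f}{3}$
$H{\left(M,Z \right)} = 4147 + 957 M$ ($H{\left(M,Z \right)} = 957 \left(\left(4 - \frac{1}{3} \left(-1\right)\right) + M\right) = 957 \left(\left(4 + \frac{1}{3}\right) + M\right) = 957 \left(\frac{13}{3} + M\right) = 4147 + 957 M$)
$\frac{1}{9061940 + H{\left(2997,-2725 \right)}} = \frac{1}{9061940 + \left(4147 + 957 \cdot 2997\right)} = \frac{1}{9061940 + \left(4147 + 2868129\right)} = \frac{1}{9061940 + 2872276} = \frac{1}{11934216}$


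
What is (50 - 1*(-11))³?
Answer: 226981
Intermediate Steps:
(50 - 1*(-11))³ = (50 + 11)³ = 61³ = 226981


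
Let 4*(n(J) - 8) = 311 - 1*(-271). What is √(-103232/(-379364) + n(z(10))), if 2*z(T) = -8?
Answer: 3*√614734134294/189682 ≈ 12.400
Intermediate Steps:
z(T) = -4 (z(T) = (½)*(-8) = -4)
n(J) = 307/2 (n(J) = 8 + (311 - 1*(-271))/4 = 8 + (311 + 271)/4 = 8 + (¼)*582 = 8 + 291/2 = 307/2)
√(-103232/(-379364) + n(z(10))) = √(-103232/(-379364) + 307/2) = √(-103232*(-1/379364) + 307/2) = √(25808/94841 + 307/2) = √(29167803/189682) = 3*√614734134294/189682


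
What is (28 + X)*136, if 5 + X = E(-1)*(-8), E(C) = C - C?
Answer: 3128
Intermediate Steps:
E(C) = 0
X = -5 (X = -5 + 0*(-8) = -5 + 0 = -5)
(28 + X)*136 = (28 - 5)*136 = 23*136 = 3128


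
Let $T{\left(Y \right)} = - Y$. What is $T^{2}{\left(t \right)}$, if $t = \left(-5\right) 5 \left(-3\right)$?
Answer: $5625$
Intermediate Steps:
$t = 75$ ($t = \left(-25\right) \left(-3\right) = 75$)
$T^{2}{\left(t \right)} = \left(\left(-1\right) 75\right)^{2} = \left(-75\right)^{2} = 5625$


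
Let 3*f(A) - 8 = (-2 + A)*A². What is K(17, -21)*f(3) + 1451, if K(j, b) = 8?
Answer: 4489/3 ≈ 1496.3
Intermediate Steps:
f(A) = 8/3 + A²*(-2 + A)/3 (f(A) = 8/3 + ((-2 + A)*A²)/3 = 8/3 + (A²*(-2 + A))/3 = 8/3 + A²*(-2 + A)/3)
K(17, -21)*f(3) + 1451 = 8*(8/3 - ⅔*3² + (⅓)*3³) + 1451 = 8*(8/3 - ⅔*9 + (⅓)*27) + 1451 = 8*(8/3 - 6 + 9) + 1451 = 8*(17/3) + 1451 = 136/3 + 1451 = 4489/3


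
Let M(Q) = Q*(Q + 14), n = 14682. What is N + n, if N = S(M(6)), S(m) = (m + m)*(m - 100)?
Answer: 19482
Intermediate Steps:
M(Q) = Q*(14 + Q)
S(m) = 2*m*(-100 + m) (S(m) = (2*m)*(-100 + m) = 2*m*(-100 + m))
N = 4800 (N = 2*(6*(14 + 6))*(-100 + 6*(14 + 6)) = 2*(6*20)*(-100 + 6*20) = 2*120*(-100 + 120) = 2*120*20 = 4800)
N + n = 4800 + 14682 = 19482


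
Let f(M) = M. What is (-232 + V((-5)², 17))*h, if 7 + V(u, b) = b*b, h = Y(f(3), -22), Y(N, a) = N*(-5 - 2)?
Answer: -1050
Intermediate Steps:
Y(N, a) = -7*N (Y(N, a) = N*(-7) = -7*N)
h = -21 (h = -7*3 = -21)
V(u, b) = -7 + b² (V(u, b) = -7 + b*b = -7 + b²)
(-232 + V((-5)², 17))*h = (-232 + (-7 + 17²))*(-21) = (-232 + (-7 + 289))*(-21) = (-232 + 282)*(-21) = 50*(-21) = -1050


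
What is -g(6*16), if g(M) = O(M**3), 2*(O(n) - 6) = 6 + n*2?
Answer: -884745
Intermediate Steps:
O(n) = 9 + n (O(n) = 6 + (6 + n*2)/2 = 6 + (6 + 2*n)/2 = 6 + (3 + n) = 9 + n)
g(M) = 9 + M**3
-g(6*16) = -(9 + (6*16)**3) = -(9 + 96**3) = -(9 + 884736) = -1*884745 = -884745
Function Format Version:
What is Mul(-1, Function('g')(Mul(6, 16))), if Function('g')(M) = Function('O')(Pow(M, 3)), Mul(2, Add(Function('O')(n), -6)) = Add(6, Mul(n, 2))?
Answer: -884745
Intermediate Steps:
Function('O')(n) = Add(9, n) (Function('O')(n) = Add(6, Mul(Rational(1, 2), Add(6, Mul(n, 2)))) = Add(6, Mul(Rational(1, 2), Add(6, Mul(2, n)))) = Add(6, Add(3, n)) = Add(9, n))
Function('g')(M) = Add(9, Pow(M, 3))
Mul(-1, Function('g')(Mul(6, 16))) = Mul(-1, Add(9, Pow(Mul(6, 16), 3))) = Mul(-1, Add(9, Pow(96, 3))) = Mul(-1, Add(9, 884736)) = Mul(-1, 884745) = -884745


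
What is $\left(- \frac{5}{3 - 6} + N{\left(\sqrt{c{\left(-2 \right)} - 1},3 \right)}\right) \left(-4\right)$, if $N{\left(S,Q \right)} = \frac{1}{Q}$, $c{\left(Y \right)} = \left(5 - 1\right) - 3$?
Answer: $-8$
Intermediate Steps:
$c{\left(Y \right)} = 1$ ($c{\left(Y \right)} = 4 - 3 = 1$)
$\left(- \frac{5}{3 - 6} + N{\left(\sqrt{c{\left(-2 \right)} - 1},3 \right)}\right) \left(-4\right) = \left(- \frac{5}{3 - 6} + \frac{1}{3}\right) \left(-4\right) = \left(- \frac{5}{-3} + \frac{1}{3}\right) \left(-4\right) = \left(\left(-5\right) \left(- \frac{1}{3}\right) + \frac{1}{3}\right) \left(-4\right) = \left(\frac{5}{3} + \frac{1}{3}\right) \left(-4\right) = 2 \left(-4\right) = -8$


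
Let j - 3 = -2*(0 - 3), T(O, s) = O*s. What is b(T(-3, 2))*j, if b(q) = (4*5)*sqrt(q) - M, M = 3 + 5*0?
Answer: -27 + 180*I*sqrt(6) ≈ -27.0 + 440.91*I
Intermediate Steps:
M = 3 (M = 3 + 0 = 3)
b(q) = -3 + 20*sqrt(q) (b(q) = (4*5)*sqrt(q) - 1*3 = 20*sqrt(q) - 3 = -3 + 20*sqrt(q))
j = 9 (j = 3 - 2*(0 - 3) = 3 - 2*(-3) = 3 + 6 = 9)
b(T(-3, 2))*j = (-3 + 20*sqrt(-3*2))*9 = (-3 + 20*sqrt(-6))*9 = (-3 + 20*(I*sqrt(6)))*9 = (-3 + 20*I*sqrt(6))*9 = -27 + 180*I*sqrt(6)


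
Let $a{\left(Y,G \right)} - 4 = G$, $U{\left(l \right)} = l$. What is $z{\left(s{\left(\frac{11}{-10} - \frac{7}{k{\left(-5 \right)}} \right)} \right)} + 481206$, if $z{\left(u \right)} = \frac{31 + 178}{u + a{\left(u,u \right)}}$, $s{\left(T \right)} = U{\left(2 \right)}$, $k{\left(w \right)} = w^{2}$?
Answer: $\frac{3849857}{8} \approx 4.8123 \cdot 10^{5}$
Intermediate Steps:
$a{\left(Y,G \right)} = 4 + G$
$s{\left(T \right)} = 2$
$z{\left(u \right)} = \frac{209}{4 + 2 u}$ ($z{\left(u \right)} = \frac{31 + 178}{u + \left(4 + u\right)} = \frac{209}{4 + 2 u}$)
$z{\left(s{\left(\frac{11}{-10} - \frac{7}{k{\left(-5 \right)}} \right)} \right)} + 481206 = \frac{209}{2 \left(2 + 2\right)} + 481206 = \frac{209}{2 \cdot 4} + 481206 = \frac{209}{2} \cdot \frac{1}{4} + 481206 = \frac{209}{8} + 481206 = \frac{3849857}{8}$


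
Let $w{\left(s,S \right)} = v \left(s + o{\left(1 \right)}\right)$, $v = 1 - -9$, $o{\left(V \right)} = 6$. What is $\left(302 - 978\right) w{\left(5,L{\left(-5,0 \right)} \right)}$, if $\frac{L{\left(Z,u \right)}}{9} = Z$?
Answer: $-74360$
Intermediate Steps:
$L{\left(Z,u \right)} = 9 Z$
$v = 10$ ($v = 1 + 9 = 10$)
$w{\left(s,S \right)} = 60 + 10 s$ ($w{\left(s,S \right)} = 10 \left(s + 6\right) = 10 \left(6 + s\right) = 60 + 10 s$)
$\left(302 - 978\right) w{\left(5,L{\left(-5,0 \right)} \right)} = \left(302 - 978\right) \left(60 + 10 \cdot 5\right) = - 676 \left(60 + 50\right) = \left(-676\right) 110 = -74360$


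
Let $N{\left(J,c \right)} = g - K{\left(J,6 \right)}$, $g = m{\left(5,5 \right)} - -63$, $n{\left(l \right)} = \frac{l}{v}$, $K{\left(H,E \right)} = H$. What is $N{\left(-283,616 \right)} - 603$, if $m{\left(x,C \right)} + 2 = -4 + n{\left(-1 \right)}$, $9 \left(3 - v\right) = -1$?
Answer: $- \frac{7373}{28} \approx -263.32$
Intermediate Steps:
$v = \frac{28}{9}$ ($v = 3 - - \frac{1}{9} = 3 + \frac{1}{9} = \frac{28}{9} \approx 3.1111$)
$n{\left(l \right)} = \frac{9 l}{28}$ ($n{\left(l \right)} = \frac{l}{\frac{28}{9}} = l \frac{9}{28} = \frac{9 l}{28}$)
$m{\left(x,C \right)} = - \frac{177}{28}$ ($m{\left(x,C \right)} = -2 + \left(-4 + \frac{9}{28} \left(-1\right)\right) = -2 - \frac{121}{28} = - \frac{177}{28}$)
$g = \frac{1587}{28}$ ($g = - \frac{177}{28} - -63 = - \frac{177}{28} + 63 = \frac{1587}{28} \approx 56.679$)
$N{\left(J,c \right)} = \frac{1587}{28} - J$
$N{\left(-283,616 \right)} - 603 = \left(\frac{1587}{28} - -283\right) - 603 = \left(\frac{1587}{28} + 283\right) - 603 = \frac{9511}{28} - 603 = - \frac{7373}{28}$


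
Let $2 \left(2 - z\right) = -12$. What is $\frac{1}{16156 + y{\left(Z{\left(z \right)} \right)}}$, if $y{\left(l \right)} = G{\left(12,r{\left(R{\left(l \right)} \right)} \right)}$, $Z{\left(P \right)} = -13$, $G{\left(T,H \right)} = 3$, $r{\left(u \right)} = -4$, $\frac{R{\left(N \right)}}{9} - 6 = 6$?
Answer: $\frac{1}{16159} \approx 6.1885 \cdot 10^{-5}$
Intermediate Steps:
$z = 8$ ($z = 2 - -6 = 2 + 6 = 8$)
$R{\left(N \right)} = 108$ ($R{\left(N \right)} = 54 + 9 \cdot 6 = 54 + 54 = 108$)
$y{\left(l \right)} = 3$
$\frac{1}{16156 + y{\left(Z{\left(z \right)} \right)}} = \frac{1}{16156 + 3} = \frac{1}{16159}$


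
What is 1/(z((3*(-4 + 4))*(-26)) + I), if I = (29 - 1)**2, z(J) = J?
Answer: 1/784 ≈ 0.0012755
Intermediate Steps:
I = 784 (I = 28**2 = 784)
1/(z((3*(-4 + 4))*(-26)) + I) = 1/((3*(-4 + 4))*(-26) + 784) = 1/((3*0)*(-26) + 784) = 1/(0*(-26) + 784) = 1/(0 + 784) = 1/784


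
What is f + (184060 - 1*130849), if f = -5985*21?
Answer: -72474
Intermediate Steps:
f = -125685
f + (184060 - 1*130849) = -125685 + (184060 - 1*130849) = -125685 + (184060 - 130849) = -125685 + 53211 = -72474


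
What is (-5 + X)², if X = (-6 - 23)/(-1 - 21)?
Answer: 6561/484 ≈ 13.556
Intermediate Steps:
X = 29/22 (X = -29/(-22) = -29*(-1/22) = 29/22 ≈ 1.3182)
(-5 + X)² = (-5 + 29/22)² = (-81/22)² = 6561/484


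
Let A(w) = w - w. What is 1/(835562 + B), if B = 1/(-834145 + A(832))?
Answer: 834145/696979864489 ≈ 1.1968e-6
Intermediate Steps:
A(w) = 0
B = -1/834145 (B = 1/(-834145 + 0) = 1/(-834145) = -1/834145 ≈ -1.1988e-6)
1/(835562 + B) = 1/(835562 - 1/834145) = 1/(696979864489/834145) = 834145/696979864489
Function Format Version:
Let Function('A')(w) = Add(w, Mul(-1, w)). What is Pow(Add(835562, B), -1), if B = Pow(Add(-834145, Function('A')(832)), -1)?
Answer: Rational(834145, 696979864489) ≈ 1.1968e-6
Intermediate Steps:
Function('A')(w) = 0
B = Rational(-1, 834145) (B = Pow(Add(-834145, 0), -1) = Pow(-834145, -1) = Rational(-1, 834145) ≈ -1.1988e-6)
Pow(Add(835562, B), -1) = Pow(Add(835562, Rational(-1, 834145)), -1) = Pow(Rational(696979864489, 834145), -1) = Rational(834145, 696979864489)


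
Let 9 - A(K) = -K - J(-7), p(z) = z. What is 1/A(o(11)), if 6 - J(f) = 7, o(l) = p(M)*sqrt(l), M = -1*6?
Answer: -2/83 - 3*sqrt(11)/166 ≈ -0.084035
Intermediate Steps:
M = -6
o(l) = -6*sqrt(l)
J(f) = -1 (J(f) = 6 - 1*7 = 6 - 7 = -1)
A(K) = 8 + K (A(K) = 9 - (-K - 1*(-1)) = 9 - (-K + 1) = 9 - (1 - K) = 9 + (-1 + K) = 8 + K)
1/A(o(11)) = 1/(8 - 6*sqrt(11))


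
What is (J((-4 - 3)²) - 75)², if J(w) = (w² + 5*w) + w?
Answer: 6864400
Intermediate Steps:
J(w) = w² + 6*w
(J((-4 - 3)²) - 75)² = ((-4 - 3)²*(6 + (-4 - 3)²) - 75)² = ((-7)²*(6 + (-7)²) - 75)² = (49*(6 + 49) - 75)² = (49*55 - 75)² = (2695 - 75)² = 2620² = 6864400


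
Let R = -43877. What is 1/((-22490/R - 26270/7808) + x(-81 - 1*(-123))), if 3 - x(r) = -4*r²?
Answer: 171295808/1208688585237 ≈ 0.00014172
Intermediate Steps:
x(r) = 3 + 4*r² (x(r) = 3 - (-4)*r² = 3 + 4*r²)
1/((-22490/R - 26270/7808) + x(-81 - 1*(-123))) = 1/((-22490/(-43877) - 26270/7808) + (3 + 4*(-81 - 1*(-123))²)) = 1/((-22490*(-1/43877) - 26270*1/7808) + (3 + 4*(-81 + 123)²)) = 1/((22490/43877 - 13135/3904) + (3 + 4*42²)) = 1/(-488523435/171295808 + (3 + 4*1764)) = 1/(-488523435/171295808 + (3 + 7056)) = 1/(-488523435/171295808 + 7059) = 1/(1208688585237/171295808) = 171295808/1208688585237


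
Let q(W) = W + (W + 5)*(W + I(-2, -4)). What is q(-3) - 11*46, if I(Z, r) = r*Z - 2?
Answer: -503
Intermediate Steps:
I(Z, r) = -2 + Z*r (I(Z, r) = Z*r - 2 = -2 + Z*r)
q(W) = W + (5 + W)*(6 + W) (q(W) = W + (W + 5)*(W + (-2 - 2*(-4))) = W + (5 + W)*(W + (-2 + 8)) = W + (5 + W)*(W + 6) = W + (5 + W)*(6 + W))
q(-3) - 11*46 = (30 + (-3)² + 12*(-3)) - 11*46 = (30 + 9 - 36) - 506 = 3 - 506 = -503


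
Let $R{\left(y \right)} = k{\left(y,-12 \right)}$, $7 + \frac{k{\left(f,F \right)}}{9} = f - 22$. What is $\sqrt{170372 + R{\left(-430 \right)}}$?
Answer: $\sqrt{166241} \approx 407.73$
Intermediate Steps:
$k{\left(f,F \right)} = -261 + 9 f$ ($k{\left(f,F \right)} = -63 + 9 \left(f - 22\right) = -63 + 9 \left(-22 + f\right) = -63 + \left(-198 + 9 f\right) = -261 + 9 f$)
$R{\left(y \right)} = -261 + 9 y$
$\sqrt{170372 + R{\left(-430 \right)}} = \sqrt{170372 + \left(-261 + 9 \left(-430\right)\right)} = \sqrt{170372 - 4131} = \sqrt{166241}$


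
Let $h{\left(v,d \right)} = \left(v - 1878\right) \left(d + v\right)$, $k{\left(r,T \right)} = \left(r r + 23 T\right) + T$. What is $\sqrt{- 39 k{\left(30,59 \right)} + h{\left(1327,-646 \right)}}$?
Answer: $i \sqrt{465555} \approx 682.32 i$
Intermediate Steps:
$k{\left(r,T \right)} = r^{2} + 24 T$ ($k{\left(r,T \right)} = \left(r^{2} + 23 T\right) + T = r^{2} + 24 T$)
$h{\left(v,d \right)} = \left(-1878 + v\right) \left(d + v\right)$
$\sqrt{- 39 k{\left(30,59 \right)} + h{\left(1327,-646 \right)}} = \sqrt{- 39 \left(30^{2} + 24 \cdot 59\right) - \left(2136160 - 1760929\right)} = \sqrt{- 39 \left(900 + 1416\right) + \left(1760929 + 1213188 - 2492106 - 857242\right)} = \sqrt{\left(-39\right) 2316 - 375231} = \sqrt{-90324 - 375231} = \sqrt{-465555} = i \sqrt{465555}$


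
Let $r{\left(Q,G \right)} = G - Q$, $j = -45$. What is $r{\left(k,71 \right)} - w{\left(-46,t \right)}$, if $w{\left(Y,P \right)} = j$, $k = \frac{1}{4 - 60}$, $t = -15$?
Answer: $\frac{6497}{56} \approx 116.02$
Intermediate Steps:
$k = - \frac{1}{56}$ ($k = \frac{1}{-56} = - \frac{1}{56} \approx -0.017857$)
$w{\left(Y,P \right)} = -45$
$r{\left(k,71 \right)} - w{\left(-46,t \right)} = \left(71 - - \frac{1}{56}\right) - -45 = \left(71 + \frac{1}{56}\right) + 45 = \frac{3977}{56} + 45 = \frac{6497}{56}$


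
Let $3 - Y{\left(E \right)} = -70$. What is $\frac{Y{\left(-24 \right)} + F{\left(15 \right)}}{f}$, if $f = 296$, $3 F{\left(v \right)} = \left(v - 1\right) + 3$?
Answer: $\frac{59}{222} \approx 0.26577$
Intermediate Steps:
$F{\left(v \right)} = \frac{2}{3} + \frac{v}{3}$ ($F{\left(v \right)} = \frac{\left(v - 1\right) + 3}{3} = \frac{\left(-1 + v\right) + 3}{3} = \frac{2 + v}{3} = \frac{2}{3} + \frac{v}{3}$)
$Y{\left(E \right)} = 73$ ($Y{\left(E \right)} = 3 - -70 = 3 + 70 = 73$)
$\frac{Y{\left(-24 \right)} + F{\left(15 \right)}}{f} = \frac{73 + \left(\frac{2}{3} + \frac{1}{3} \cdot 15\right)}{296} = \left(73 + \left(\frac{2}{3} + 5\right)\right) \frac{1}{296} = \left(73 + \frac{17}{3}\right) \frac{1}{296} = \frac{236}{3} \cdot \frac{1}{296} = \frac{59}{222}$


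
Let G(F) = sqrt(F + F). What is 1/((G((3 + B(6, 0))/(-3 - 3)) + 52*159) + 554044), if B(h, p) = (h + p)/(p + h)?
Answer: 421734/237146089009 - I*sqrt(3)/474292178018 ≈ 1.7784e-6 - 3.6519e-12*I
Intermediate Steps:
B(h, p) = 1 (B(h, p) = (h + p)/(h + p) = 1)
G(F) = sqrt(2)*sqrt(F) (G(F) = sqrt(2*F) = sqrt(2)*sqrt(F))
1/((G((3 + B(6, 0))/(-3 - 3)) + 52*159) + 554044) = 1/((sqrt(2)*sqrt((3 + 1)/(-3 - 3)) + 52*159) + 554044) = 1/((sqrt(2)*sqrt(4/(-6)) + 8268) + 554044) = 1/((sqrt(2)*sqrt(4*(-1/6)) + 8268) + 554044) = 1/((sqrt(2)*sqrt(-2/3) + 8268) + 554044) = 1/((sqrt(2)*(I*sqrt(6)/3) + 8268) + 554044) = 1/((2*I*sqrt(3)/3 + 8268) + 554044) = 1/((8268 + 2*I*sqrt(3)/3) + 554044) = 1/(562312 + 2*I*sqrt(3)/3)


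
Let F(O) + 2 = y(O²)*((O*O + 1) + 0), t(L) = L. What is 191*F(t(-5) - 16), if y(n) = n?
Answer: 37229720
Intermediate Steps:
F(O) = -2 + O²*(1 + O²) (F(O) = -2 + O²*((O*O + 1) + 0) = -2 + O²*((O² + 1) + 0) = -2 + O²*((1 + O²) + 0) = -2 + O²*(1 + O²))
191*F(t(-5) - 16) = 191*(-2 + (-5 - 16)² + (-5 - 16)⁴) = 191*(-2 + (-21)² + (-21)⁴) = 191*(-2 + 441 + 194481) = 191*194920 = 37229720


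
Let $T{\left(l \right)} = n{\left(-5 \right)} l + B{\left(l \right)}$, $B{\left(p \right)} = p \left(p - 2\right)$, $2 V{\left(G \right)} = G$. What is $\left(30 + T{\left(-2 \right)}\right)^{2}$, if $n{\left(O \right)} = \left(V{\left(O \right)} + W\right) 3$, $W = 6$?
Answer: $289$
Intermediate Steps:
$V{\left(G \right)} = \frac{G}{2}$
$n{\left(O \right)} = 18 + \frac{3 O}{2}$ ($n{\left(O \right)} = \left(\frac{O}{2} + 6\right) 3 = \left(6 + \frac{O}{2}\right) 3 = 18 + \frac{3 O}{2}$)
$B{\left(p \right)} = p \left(-2 + p\right)$
$T{\left(l \right)} = \frac{21 l}{2} + l \left(-2 + l\right)$ ($T{\left(l \right)} = \left(18 + \frac{3}{2} \left(-5\right)\right) l + l \left(-2 + l\right) = \left(18 - \frac{15}{2}\right) l + l \left(-2 + l\right) = \frac{21 l}{2} + l \left(-2 + l\right)$)
$\left(30 + T{\left(-2 \right)}\right)^{2} = \left(30 + \frac{1}{2} \left(-2\right) \left(17 + 2 \left(-2\right)\right)\right)^{2} = \left(30 + \frac{1}{2} \left(-2\right) \left(17 - 4\right)\right)^{2} = \left(30 + \frac{1}{2} \left(-2\right) 13\right)^{2} = \left(30 - 13\right)^{2} = 17^{2} = 289$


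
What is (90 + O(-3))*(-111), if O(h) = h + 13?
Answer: -11100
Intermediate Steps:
O(h) = 13 + h
(90 + O(-3))*(-111) = (90 + (13 - 3))*(-111) = (90 + 10)*(-111) = 100*(-111) = -11100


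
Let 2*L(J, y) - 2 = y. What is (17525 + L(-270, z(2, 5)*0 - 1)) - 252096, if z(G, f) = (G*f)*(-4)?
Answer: -469141/2 ≈ -2.3457e+5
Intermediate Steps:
z(G, f) = -4*G*f
L(J, y) = 1 + y/2
(17525 + L(-270, z(2, 5)*0 - 1)) - 252096 = (17525 + (1 + (-4*2*5*0 - 1)/2)) - 252096 = (17525 + (1 + (-40*0 - 1)/2)) - 252096 = (17525 + (1 + (0 - 1)/2)) - 252096 = (17525 + (1 + (1/2)*(-1))) - 252096 = (17525 + (1 - 1/2)) - 252096 = (17525 + 1/2) - 252096 = 35051/2 - 252096 = -469141/2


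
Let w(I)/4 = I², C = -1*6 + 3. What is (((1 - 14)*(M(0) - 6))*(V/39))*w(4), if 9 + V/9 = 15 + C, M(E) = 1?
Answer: 2880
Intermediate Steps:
C = -3 (C = -6 + 3 = -3)
V = 27 (V = -81 + 9*(15 - 3) = -81 + 9*12 = -81 + 108 = 27)
w(I) = 4*I²
(((1 - 14)*(M(0) - 6))*(V/39))*w(4) = (((1 - 14)*(1 - 6))*(27/39))*(4*4²) = ((-13*(-5))*(27*(1/39)))*(4*16) = (65*(9/13))*64 = 45*64 = 2880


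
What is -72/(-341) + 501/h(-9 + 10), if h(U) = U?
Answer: 170913/341 ≈ 501.21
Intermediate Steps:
-72/(-341) + 501/h(-9 + 10) = -72/(-341) + 501/(-9 + 10) = -72*(-1/341) + 501/1 = 72/341 + 501*1 = 72/341 + 501 = 170913/341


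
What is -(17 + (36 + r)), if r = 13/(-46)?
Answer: -2425/46 ≈ -52.717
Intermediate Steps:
r = -13/46 (r = 13*(-1/46) = -13/46 ≈ -0.28261)
-(17 + (36 + r)) = -(17 + (36 - 13/46)) = -(17 + 1643/46) = -1*2425/46 = -2425/46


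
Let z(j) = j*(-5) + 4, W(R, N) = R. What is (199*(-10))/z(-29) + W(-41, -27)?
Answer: -8099/149 ≈ -54.356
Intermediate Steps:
z(j) = 4 - 5*j (z(j) = -5*j + 4 = 4 - 5*j)
(199*(-10))/z(-29) + W(-41, -27) = (199*(-10))/(4 - 5*(-29)) - 41 = -1990/(4 + 145) - 41 = -1990/149 - 41 = -8099/149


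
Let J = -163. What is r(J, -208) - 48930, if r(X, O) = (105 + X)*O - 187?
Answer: -37053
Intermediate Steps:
r(X, O) = -187 + O*(105 + X) (r(X, O) = O*(105 + X) - 187 = -187 + O*(105 + X))
r(J, -208) - 48930 = (-187 + 105*(-208) - 208*(-163)) - 48930 = (-187 - 21840 + 33904) - 48930 = 11877 - 48930 = -37053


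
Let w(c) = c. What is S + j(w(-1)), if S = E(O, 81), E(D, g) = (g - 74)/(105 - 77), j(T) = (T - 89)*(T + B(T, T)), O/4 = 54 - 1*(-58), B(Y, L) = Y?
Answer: 721/4 ≈ 180.25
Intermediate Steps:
O = 448 (O = 4*(54 - 1*(-58)) = 4*(54 + 58) = 4*112 = 448)
j(T) = 2*T*(-89 + T) (j(T) = (T - 89)*(T + T) = (-89 + T)*(2*T) = 2*T*(-89 + T))
E(D, g) = -37/14 + g/28 (E(D, g) = (-74 + g)/28 = (-74 + g)*(1/28) = -37/14 + g/28)
S = 1/4 (S = -37/14 + (1/28)*81 = -37/14 + 81/28 = 1/4 ≈ 0.25000)
S + j(w(-1)) = 1/4 + 2*(-1)*(-89 - 1) = 1/4 + 2*(-1)*(-90) = 1/4 + 180 = 721/4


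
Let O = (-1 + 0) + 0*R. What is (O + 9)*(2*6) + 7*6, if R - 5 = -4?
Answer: 138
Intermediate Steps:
R = 1 (R = 5 - 4 = 1)
O = -1 (O = (-1 + 0) + 0*1 = -1 + 0 = -1)
(O + 9)*(2*6) + 7*6 = (-1 + 9)*(2*6) + 7*6 = 8*12 + 42 = 96 + 42 = 138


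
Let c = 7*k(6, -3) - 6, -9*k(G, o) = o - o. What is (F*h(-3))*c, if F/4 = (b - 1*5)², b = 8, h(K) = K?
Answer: 648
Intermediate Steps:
k(G, o) = 0 (k(G, o) = -(o - o)/9 = -⅑*0 = 0)
c = -6 (c = 7*0 - 6 = 0 - 6 = -6)
F = 36 (F = 4*(8 - 1*5)² = 4*(8 - 5)² = 4*3² = 4*9 = 36)
(F*h(-3))*c = (36*(-3))*(-6) = -108*(-6) = 648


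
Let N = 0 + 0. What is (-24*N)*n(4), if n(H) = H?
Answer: 0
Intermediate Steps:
N = 0
(-24*N)*n(4) = -24*0*4 = -4*0*4 = 0*4 = 0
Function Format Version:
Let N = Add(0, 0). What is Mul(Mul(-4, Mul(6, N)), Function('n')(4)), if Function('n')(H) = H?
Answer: 0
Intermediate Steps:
N = 0
Mul(Mul(-4, Mul(6, N)), Function('n')(4)) = Mul(Mul(-4, Mul(6, 0)), 4) = Mul(Mul(-4, 0), 4) = Mul(0, 4) = 0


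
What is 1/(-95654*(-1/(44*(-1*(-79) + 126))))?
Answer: 4510/47827 ≈ 0.094298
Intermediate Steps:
1/(-95654*(-1/(44*(-1*(-79) + 126)))) = 1/(-95654*(-1/(44*(79 + 126)))) = 1/(-95654/(205*(-44))) = 1/(-95654/(-9020)) = 1/(-95654*(-1/9020)) = 1/(47827/4510) = 4510/47827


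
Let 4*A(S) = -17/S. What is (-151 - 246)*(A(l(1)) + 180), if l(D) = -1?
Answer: -292589/4 ≈ -73147.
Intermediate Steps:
A(S) = -17/(4*S) (A(S) = (-17/S)/4 = -17/(4*S))
(-151 - 246)*(A(l(1)) + 180) = (-151 - 246)*(-17/4/(-1) + 180) = -397*(-17/4*(-1) + 180) = -397*(17/4 + 180) = -397*737/4 = -292589/4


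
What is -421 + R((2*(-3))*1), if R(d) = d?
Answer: -427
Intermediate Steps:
-421 + R((2*(-3))*1) = -421 + (2*(-3))*1 = -421 - 6*1 = -421 - 6 = -427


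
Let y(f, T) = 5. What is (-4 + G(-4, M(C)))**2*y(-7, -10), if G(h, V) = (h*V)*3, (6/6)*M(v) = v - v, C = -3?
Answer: 80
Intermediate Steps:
M(v) = 0 (M(v) = v - v = 0)
G(h, V) = 3*V*h (G(h, V) = (V*h)*3 = 3*V*h)
(-4 + G(-4, M(C)))**2*y(-7, -10) = (-4 + 3*0*(-4))**2*5 = (-4 + 0)**2*5 = (-4)**2*5 = 16*5 = 80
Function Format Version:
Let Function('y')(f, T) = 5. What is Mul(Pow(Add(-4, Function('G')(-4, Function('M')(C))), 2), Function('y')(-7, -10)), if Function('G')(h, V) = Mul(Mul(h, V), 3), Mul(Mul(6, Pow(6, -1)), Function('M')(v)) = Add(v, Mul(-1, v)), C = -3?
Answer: 80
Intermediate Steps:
Function('M')(v) = 0 (Function('M')(v) = Add(v, Mul(-1, v)) = 0)
Function('G')(h, V) = Mul(3, V, h) (Function('G')(h, V) = Mul(Mul(V, h), 3) = Mul(3, V, h))
Mul(Pow(Add(-4, Function('G')(-4, Function('M')(C))), 2), Function('y')(-7, -10)) = Mul(Pow(Add(-4, Mul(3, 0, -4)), 2), 5) = Mul(Pow(Add(-4, 0), 2), 5) = Mul(Pow(-4, 2), 5) = Mul(16, 5) = 80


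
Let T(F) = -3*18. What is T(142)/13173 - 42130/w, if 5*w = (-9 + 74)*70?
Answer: -18500921/399581 ≈ -46.301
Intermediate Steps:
w = 910 (w = ((-9 + 74)*70)/5 = (65*70)/5 = (⅕)*4550 = 910)
T(F) = -54
T(142)/13173 - 42130/w = -54/13173 - 42130/910 = -54*1/13173 - 42130*1/910 = -18/4391 - 4213/91 = -18500921/399581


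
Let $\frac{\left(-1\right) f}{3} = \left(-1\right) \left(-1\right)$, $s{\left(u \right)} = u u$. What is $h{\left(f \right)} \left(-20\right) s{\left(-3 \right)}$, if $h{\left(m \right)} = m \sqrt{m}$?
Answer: $540 i \sqrt{3} \approx 935.31 i$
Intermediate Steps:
$s{\left(u \right)} = u^{2}$
$f = -3$ ($f = - 3 \left(\left(-1\right) \left(-1\right)\right) = \left(-3\right) 1 = -3$)
$h{\left(m \right)} = m^{\frac{3}{2}}$
$h{\left(f \right)} \left(-20\right) s{\left(-3 \right)} = \left(-3\right)^{\frac{3}{2}} \left(-20\right) \left(-3\right)^{2} = - 3 i \sqrt{3} \left(-20\right) 9 = 60 i \sqrt{3} \cdot 9 = 540 i \sqrt{3}$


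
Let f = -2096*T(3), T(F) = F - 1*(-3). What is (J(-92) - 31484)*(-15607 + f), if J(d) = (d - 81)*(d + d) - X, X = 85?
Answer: -7412129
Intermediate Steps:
T(F) = 3 + F (T(F) = F + 3 = 3 + F)
J(d) = -85 + 2*d*(-81 + d) (J(d) = (d - 81)*(d + d) - 1*85 = (-81 + d)*(2*d) - 85 = 2*d*(-81 + d) - 85 = -85 + 2*d*(-81 + d))
f = -12576 (f = -2096*(3 + 3) = -2096*6 = -12576)
(J(-92) - 31484)*(-15607 + f) = ((-85 - 162*(-92) + 2*(-92)**2) - 31484)*(-15607 - 12576) = ((-85 + 14904 + 2*8464) - 31484)*(-28183) = ((-85 + 14904 + 16928) - 31484)*(-28183) = (31747 - 31484)*(-28183) = 263*(-28183) = -7412129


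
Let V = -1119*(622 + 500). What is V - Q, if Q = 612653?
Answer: -1868171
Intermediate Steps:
V = -1255518 (V = -1119*1122 = -1255518)
V - Q = -1255518 - 1*612653 = -1255518 - 612653 = -1868171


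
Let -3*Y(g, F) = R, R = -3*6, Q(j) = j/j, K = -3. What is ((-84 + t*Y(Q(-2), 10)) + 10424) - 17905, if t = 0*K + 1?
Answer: -7559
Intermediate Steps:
Q(j) = 1
R = -18
Y(g, F) = 6 (Y(g, F) = -1/3*(-18) = 6)
t = 1 (t = 0*(-3) + 1 = 0 + 1 = 1)
((-84 + t*Y(Q(-2), 10)) + 10424) - 17905 = ((-84 + 1*6) + 10424) - 17905 = ((-84 + 6) + 10424) - 17905 = (-78 + 10424) - 17905 = 10346 - 17905 = -7559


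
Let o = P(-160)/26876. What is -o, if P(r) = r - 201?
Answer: 361/26876 ≈ 0.013432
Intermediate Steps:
P(r) = -201 + r
o = -361/26876 (o = (-201 - 160)/26876 = -361*1/26876 = -361/26876 ≈ -0.013432)
-o = -1*(-361/26876) = 361/26876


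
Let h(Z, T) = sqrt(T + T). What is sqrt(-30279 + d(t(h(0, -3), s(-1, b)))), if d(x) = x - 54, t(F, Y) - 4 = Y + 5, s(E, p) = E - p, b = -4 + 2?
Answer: I*sqrt(30323) ≈ 174.14*I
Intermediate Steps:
b = -2
h(Z, T) = sqrt(2)*sqrt(T) (h(Z, T) = sqrt(2*T) = sqrt(2)*sqrt(T))
t(F, Y) = 9 + Y (t(F, Y) = 4 + (Y + 5) = 4 + (5 + Y) = 9 + Y)
d(x) = -54 + x
sqrt(-30279 + d(t(h(0, -3), s(-1, b)))) = sqrt(-30279 + (-54 + (9 + (-1 - 1*(-2))))) = sqrt(-30279 + (-54 + (9 + (-1 + 2)))) = sqrt(-30279 + (-54 + (9 + 1))) = sqrt(-30279 + (-54 + 10)) = sqrt(-30279 - 44) = sqrt(-30323) = I*sqrt(30323)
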